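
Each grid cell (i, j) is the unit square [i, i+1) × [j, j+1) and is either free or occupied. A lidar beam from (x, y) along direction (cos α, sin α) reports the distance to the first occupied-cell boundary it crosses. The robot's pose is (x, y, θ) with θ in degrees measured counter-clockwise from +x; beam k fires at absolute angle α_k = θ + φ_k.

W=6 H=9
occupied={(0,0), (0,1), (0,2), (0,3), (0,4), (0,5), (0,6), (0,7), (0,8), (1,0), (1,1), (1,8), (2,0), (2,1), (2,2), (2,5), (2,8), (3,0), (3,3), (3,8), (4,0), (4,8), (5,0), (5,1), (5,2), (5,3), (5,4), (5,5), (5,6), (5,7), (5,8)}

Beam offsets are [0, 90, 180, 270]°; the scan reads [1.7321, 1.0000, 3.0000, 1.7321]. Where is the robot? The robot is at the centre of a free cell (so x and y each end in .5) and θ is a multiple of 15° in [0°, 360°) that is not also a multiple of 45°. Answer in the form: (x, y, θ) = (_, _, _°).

Candidates: 23 free-cell centres × 16 headings = 368 poses. Raycast each; keep the one whose scan matches to 4 dp.
  (1.5, 6.5, 300°): beam 1 = 1.0000 ≠ 1.7321 ✗
  (1.5, 5.5, 150°): beam 1 = 0.5774 ≠ 1.7321 ✗
  (3.5, 5.5, 150°): beam 1 = 0.5774 ≠ 1.7321 ✗
  (3.5, 2.5, 105°): beam 1 = 0.5176 ≠ 1.7321 ✗
  …
  (3.5, 6.5, 120°): r_1=1.7321, r_2=1.0000, r_3=3.0000, r_4=1.7321 — all match ✓
No second candidate reproduces the full scan.

(x, y, θ) = (3.5, 6.5, 120°)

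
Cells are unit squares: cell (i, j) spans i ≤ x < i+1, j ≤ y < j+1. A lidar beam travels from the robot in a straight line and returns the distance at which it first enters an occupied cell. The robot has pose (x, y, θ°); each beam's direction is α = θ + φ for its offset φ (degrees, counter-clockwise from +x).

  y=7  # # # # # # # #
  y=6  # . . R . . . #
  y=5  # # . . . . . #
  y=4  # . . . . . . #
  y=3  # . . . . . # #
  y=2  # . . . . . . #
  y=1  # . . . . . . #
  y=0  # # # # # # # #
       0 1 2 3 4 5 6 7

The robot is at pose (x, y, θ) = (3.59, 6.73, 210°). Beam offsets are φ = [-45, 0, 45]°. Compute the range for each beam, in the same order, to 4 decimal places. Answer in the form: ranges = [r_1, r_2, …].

beam 1: φ=-45°, α=165°
  cosα=-0.9659 sinα=0.2588 | (3,6) | tMaxX 0.6108 tMaxY 1.0432 | tΔX 1.0353 tΔY 3.8637
    t=0.6108 [x] (2,6)
    t=1.0432 [y] (2,7) — stop
  → r_1 = 1.0432
beam 2: φ=0°, α=210°
  cosα=-0.8660 sinα=-0.5000 | (3,6) | tMaxX 0.6813 tMaxY 1.4600 | tΔX 1.1547 tΔY 2.0000
    t=0.6813 [x] (2,6)
    t=1.4600 [y] (2,5)
    t=1.8360 [x] (1,5) — stop
  → r_2 = 1.8360
beam 3: φ=45°, α=255°
  cosα=-0.2588 sinα=-0.9659 | (3,6) | tMaxX 2.2796 tMaxY 0.7558 | tΔX 3.8637 tΔY 1.0353
    t=0.7558 [y] (3,5)
    t=1.7910 [y] (3,4)
    t=2.2796 [x] (2,4)
    t=2.8263 [y] (2,3)
    t=3.8616 [y] (2,2)
    t=4.8969 [y] (2,1)
    t=5.9321 [y] (2,0) — stop
  → r_3 = 5.9321

ranges = [1.0432, 1.8360, 5.9321]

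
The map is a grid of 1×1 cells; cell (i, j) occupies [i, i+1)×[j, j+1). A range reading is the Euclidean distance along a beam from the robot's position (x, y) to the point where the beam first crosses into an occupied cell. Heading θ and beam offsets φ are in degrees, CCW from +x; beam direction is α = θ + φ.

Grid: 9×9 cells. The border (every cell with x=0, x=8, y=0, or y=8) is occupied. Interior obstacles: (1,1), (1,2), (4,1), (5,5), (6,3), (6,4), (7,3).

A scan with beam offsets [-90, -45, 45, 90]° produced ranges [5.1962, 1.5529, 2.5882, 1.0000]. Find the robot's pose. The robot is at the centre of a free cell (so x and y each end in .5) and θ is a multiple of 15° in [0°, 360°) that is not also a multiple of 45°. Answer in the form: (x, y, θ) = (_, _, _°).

Candidates: 42 free-cell centres × 16 headings = 672 poses. Raycast each; keep the one whose scan matches to 4 dp.
  (4.5, 2.5, 285°): beam 1 = 2.5882 ≠ 5.1962 ✗
  (5.5, 4.5, 210°): beam 1 = 0.5774 ≠ 5.1962 ✗
  (1.5, 3.5, 120°): beam 1 = 4.0415 ≠ 5.1962 ✗
  (6.5, 6.5, 285°): beam 1 = 5.6940 ≠ 5.1962 ✗
  …
  (5.5, 7.5, 300°): r_1=5.1962, r_2=1.5529, r_3=2.5882, r_4=1.0000 — all match ✓
Only this pose fits every beam.

(x, y, θ) = (5.5, 7.5, 300°)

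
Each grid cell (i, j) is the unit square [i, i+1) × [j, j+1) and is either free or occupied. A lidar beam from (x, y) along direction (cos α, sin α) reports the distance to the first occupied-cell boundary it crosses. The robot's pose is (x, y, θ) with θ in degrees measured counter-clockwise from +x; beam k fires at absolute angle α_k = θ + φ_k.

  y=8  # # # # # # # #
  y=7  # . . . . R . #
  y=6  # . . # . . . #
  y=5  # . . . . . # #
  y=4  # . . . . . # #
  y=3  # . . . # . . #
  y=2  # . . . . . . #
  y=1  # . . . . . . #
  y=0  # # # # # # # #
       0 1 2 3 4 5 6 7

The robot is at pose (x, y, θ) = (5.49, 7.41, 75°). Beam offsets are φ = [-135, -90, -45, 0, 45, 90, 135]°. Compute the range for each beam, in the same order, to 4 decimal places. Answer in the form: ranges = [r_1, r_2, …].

beam 1: φ=-135°, α=300°
  d=(0.5000,-0.8660)  start (5,7)  tX=1.0200 tY=0.4734  stride 1/|dx|=2.0000 1/|dy|=1.1547
    cross y-line → (5,6), t=0.4734
    cross x-line → (6,6), t=1.0200
    cross y-line → (6,5), t=1.6281 (wall)
  → r_1 = 1.6281
beam 2: φ=-90°, α=345°
  d=(0.9659,-0.2588)  start (5,7)  tX=0.5280 tY=1.5841  stride 1/|dx|=1.0353 1/|dy|=3.8637
    cross x-line → (6,7), t=0.5280
    cross x-line → (7,7), t=1.5633 (wall)
  → r_2 = 1.5633
beam 3: φ=-45°, α=30°
  d=(0.8660,0.5000)  start (5,7)  tX=0.5889 tY=1.1800  stride 1/|dx|=1.1547 1/|dy|=2.0000
    cross x-line → (6,7), t=0.5889
    cross y-line → (6,8), t=1.1800 (wall)
  → r_3 = 1.1800
beam 4: φ=0°, α=75°
  d=(0.2588,0.9659)  start (5,7)  tX=1.9705 tY=0.6108  stride 1/|dx|=3.8637 1/|dy|=1.0353
    cross y-line → (5,8), t=0.6108 (wall)
  → r_4 = 0.6108
beam 5: φ=45°, α=120°
  d=(-0.5000,0.8660)  start (5,7)  tX=0.9800 tY=0.6813  stride 1/|dx|=2.0000 1/|dy|=1.1547
    cross y-line → (5,8), t=0.6813 (wall)
  → r_5 = 0.6813
beam 6: φ=90°, α=165°
  d=(-0.9659,0.2588)  start (5,7)  tX=0.5073 tY=2.2796  stride 1/|dx|=1.0353 1/|dy|=3.8637
    cross x-line → (4,7), t=0.5073
    cross x-line → (3,7), t=1.5426
    cross y-line → (3,8), t=2.2796 (wall)
  → r_6 = 2.2796
beam 7: φ=135°, α=210°
  d=(-0.8660,-0.5000)  start (5,7)  tX=0.5658 tY=0.8200  stride 1/|dx|=1.1547 1/|dy|=2.0000
    cross x-line → (4,7), t=0.5658
    cross y-line → (4,6), t=0.8200
    cross x-line → (3,6), t=1.7205 (wall)
  → r_7 = 1.7205

ranges = [1.6281, 1.5633, 1.1800, 0.6108, 0.6813, 2.2796, 1.7205]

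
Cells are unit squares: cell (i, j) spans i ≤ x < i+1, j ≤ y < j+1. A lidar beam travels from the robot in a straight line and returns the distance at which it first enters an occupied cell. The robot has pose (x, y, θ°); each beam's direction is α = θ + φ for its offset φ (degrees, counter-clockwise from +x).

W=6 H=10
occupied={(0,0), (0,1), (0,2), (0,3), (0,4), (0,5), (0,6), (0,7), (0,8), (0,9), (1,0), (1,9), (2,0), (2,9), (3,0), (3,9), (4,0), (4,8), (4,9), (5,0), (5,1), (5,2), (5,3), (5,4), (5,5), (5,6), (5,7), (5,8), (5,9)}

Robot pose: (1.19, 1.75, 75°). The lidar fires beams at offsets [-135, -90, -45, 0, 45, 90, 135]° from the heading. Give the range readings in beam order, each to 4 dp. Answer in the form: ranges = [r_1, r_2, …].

ranges = [0.8660, 2.8978, 4.3994, 7.5058, 0.3800, 0.1967, 0.2194]

beam 1: φ=-135°, α=300°
  d=(0.5000,-0.8660)  start (1,1)  tX=1.6200 tY=0.8660  stride 1/|dx|=2.0000 1/|dy|=1.1547
    cross y-line → (1,0), t=0.8660 (wall)
  → r_1 = 0.8660
beam 2: φ=-90°, α=345°
  d=(0.9659,-0.2588)  start (1,1)  tX=0.8386 tY=2.8978  stride 1/|dx|=1.0353 1/|dy|=3.8637
    cross x-line → (2,1), t=0.8386
    cross x-line → (3,1), t=1.8738
    cross y-line → (3,0), t=2.8978 (wall)
  → r_2 = 2.8978
beam 3: φ=-45°, α=30°
  d=(0.8660,0.5000)  start (1,1)  tX=0.9353 tY=0.5000  stride 1/|dx|=1.1547 1/|dy|=2.0000
    cross y-line → (1,2), t=0.5000
    cross x-line → (2,2), t=0.9353
    cross x-line → (3,2), t=2.0900
    cross y-line → (3,3), t=2.5000
    cross x-line → (4,3), t=3.2447
    cross x-line → (5,3), t=4.3994 (wall)
  → r_3 = 4.3994
beam 4: φ=0°, α=75°
  d=(0.2588,0.9659)  start (1,1)  tX=3.1296 tY=0.2588  stride 1/|dx|=3.8637 1/|dy|=1.0353
    cross y-line → (1,2), t=0.2588
    cross y-line → (1,3), t=1.2941
    cross y-line → (1,4), t=2.3294
    cross x-line → (2,4), t=3.1296
    cross y-line → (2,5), t=3.3646
    cross y-line → (2,6), t=4.3999
    cross y-line → (2,7), t=5.4352
    cross y-line → (2,8), t=6.4705
    cross x-line → (3,8), t=6.9933
    cross y-line → (3,9), t=7.5058 (wall)
  → r_4 = 7.5058
beam 5: φ=45°, α=120°
  d=(-0.5000,0.8660)  start (1,1)  tX=0.3800 tY=0.2887  stride 1/|dx|=2.0000 1/|dy|=1.1547
    cross y-line → (1,2), t=0.2887
    cross x-line → (0,2), t=0.3800 (wall)
  → r_5 = 0.3800
beam 6: φ=90°, α=165°
  d=(-0.9659,0.2588)  start (1,1)  tX=0.1967 tY=0.9659  stride 1/|dx|=1.0353 1/|dy|=3.8637
    cross x-line → (0,1), t=0.1967 (wall)
  → r_6 = 0.1967
beam 7: φ=135°, α=210°
  d=(-0.8660,-0.5000)  start (1,1)  tX=0.2194 tY=1.5000  stride 1/|dx|=1.1547 1/|dy|=2.0000
    cross x-line → (0,1), t=0.2194 (wall)
  → r_7 = 0.2194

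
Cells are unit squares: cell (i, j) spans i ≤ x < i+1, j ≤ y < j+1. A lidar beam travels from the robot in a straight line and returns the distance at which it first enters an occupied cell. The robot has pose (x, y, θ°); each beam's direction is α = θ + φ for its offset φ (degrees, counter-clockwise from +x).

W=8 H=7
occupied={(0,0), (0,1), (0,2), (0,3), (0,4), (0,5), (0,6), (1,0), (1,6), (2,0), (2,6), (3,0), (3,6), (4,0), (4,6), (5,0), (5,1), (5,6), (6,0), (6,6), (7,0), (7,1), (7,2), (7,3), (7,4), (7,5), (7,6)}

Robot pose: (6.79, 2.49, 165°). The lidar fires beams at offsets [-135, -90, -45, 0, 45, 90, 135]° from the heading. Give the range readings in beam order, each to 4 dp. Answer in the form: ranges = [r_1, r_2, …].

beam 1: φ=-135°, α=30°
  d=(0.8660,0.5000)  start (6,2)  tX=0.2425 tY=1.0200  stride 1/|dx|=1.1547 1/|dy|=2.0000
    cross x-line → (7,2), t=0.2425 (wall)
  → r_1 = 0.2425
beam 2: φ=-90°, α=75°
  d=(0.2588,0.9659)  start (6,2)  tX=0.8114 tY=0.5280  stride 1/|dx|=3.8637 1/|dy|=1.0353
    cross y-line → (6,3), t=0.5280
    cross x-line → (7,3), t=0.8114 (wall)
  → r_2 = 0.8114
beam 3: φ=-45°, α=120°
  d=(-0.5000,0.8660)  start (6,2)  tX=1.5800 tY=0.5889  stride 1/|dx|=2.0000 1/|dy|=1.1547
    cross y-line → (6,3), t=0.5889
    cross x-line → (5,3), t=1.5800
    cross y-line → (5,4), t=1.7436
    cross y-line → (5,5), t=2.8983
    cross x-line → (4,5), t=3.5800
    cross y-line → (4,6), t=4.0530 (wall)
  → r_3 = 4.0530
beam 4: φ=0°, α=165°
  d=(-0.9659,0.2588)  start (6,2)  tX=0.8179 tY=1.9705  stride 1/|dx|=1.0353 1/|dy|=3.8637
    cross x-line → (5,2), t=0.8179
    cross x-line → (4,2), t=1.8531
    cross y-line → (4,3), t=1.9705
    cross x-line → (3,3), t=2.8884
    cross x-line → (2,3), t=3.9237
    cross x-line → (1,3), t=4.9590
    cross y-line → (1,4), t=5.8342
    cross x-line → (0,4), t=5.9942 (wall)
  → r_4 = 5.9942
beam 5: φ=45°, α=210°
  d=(-0.8660,-0.5000)  start (6,2)  tX=0.9122 tY=0.9800  stride 1/|dx|=1.1547 1/|dy|=2.0000
    cross x-line → (5,2), t=0.9122
    cross y-line → (5,1), t=0.9800 (wall)
  → r_5 = 0.9800
beam 6: φ=90°, α=255°
  d=(-0.2588,-0.9659)  start (6,2)  tX=3.0523 tY=0.5073  stride 1/|dx|=3.8637 1/|dy|=1.0353
    cross y-line → (6,1), t=0.5073
    cross y-line → (6,0), t=1.5426 (wall)
  → r_6 = 1.5426
beam 7: φ=135°, α=300°
  d=(0.5000,-0.8660)  start (6,2)  tX=0.4200 tY=0.5658  stride 1/|dx|=2.0000 1/|dy|=1.1547
    cross x-line → (7,2), t=0.4200 (wall)
  → r_7 = 0.4200

ranges = [0.2425, 0.8114, 4.0530, 5.9942, 0.9800, 1.5426, 0.4200]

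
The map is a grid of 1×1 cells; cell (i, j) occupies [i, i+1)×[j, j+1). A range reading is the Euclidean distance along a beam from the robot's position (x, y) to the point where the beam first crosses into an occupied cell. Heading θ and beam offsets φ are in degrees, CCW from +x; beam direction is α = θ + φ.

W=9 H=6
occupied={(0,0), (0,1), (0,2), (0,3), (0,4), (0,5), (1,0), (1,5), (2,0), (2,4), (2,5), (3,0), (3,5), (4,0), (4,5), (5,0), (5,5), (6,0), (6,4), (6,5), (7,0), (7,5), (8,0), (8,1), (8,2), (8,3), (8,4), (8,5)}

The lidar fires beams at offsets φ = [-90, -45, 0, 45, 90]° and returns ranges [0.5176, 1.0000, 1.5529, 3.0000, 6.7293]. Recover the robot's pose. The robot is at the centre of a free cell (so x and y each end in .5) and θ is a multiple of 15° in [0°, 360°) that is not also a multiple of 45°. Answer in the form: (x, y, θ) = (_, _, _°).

(x, y, θ) = (1.5, 2.5, 285°)

Enumerate (i+0.5, j+0.5, θ) over the 26 free cells and 16 admissible headings. For each, cast all 5 beams and compare to the given ranges.
  (2.5, 2.5, 75°): beam 1 = 5.6940 ≠ 0.5176 ✗
  (3.5, 2.5, 240°): beam 1 = 2.8868 ≠ 0.5176 ✗
  (4.5, 2.5, 120°): beam 1 = 4.0415 ≠ 0.5176 ✗
  (2.5, 3.5, 120°): beam 1 = 3.0000 ≠ 0.5176 ✗
  …
  (1.5, 2.5, 285°): r_1=0.5176, r_2=1.0000, r_3=1.5529, r_4=3.0000, r_5=6.7293 — all match ✓
No second candidate reproduces the full scan.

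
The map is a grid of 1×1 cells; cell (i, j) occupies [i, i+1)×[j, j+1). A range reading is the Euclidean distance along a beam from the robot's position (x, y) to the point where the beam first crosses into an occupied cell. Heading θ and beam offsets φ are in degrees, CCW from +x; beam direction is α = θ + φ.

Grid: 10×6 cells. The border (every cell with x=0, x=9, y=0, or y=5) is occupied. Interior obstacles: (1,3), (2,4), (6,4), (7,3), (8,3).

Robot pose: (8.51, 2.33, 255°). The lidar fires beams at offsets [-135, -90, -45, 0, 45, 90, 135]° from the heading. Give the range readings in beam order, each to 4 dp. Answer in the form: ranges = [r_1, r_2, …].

ranges = [0.7736, 6.4524, 2.6600, 1.3769, 0.9800, 0.5073, 0.5658]

beam 1: φ=-135°, α=120°
  direction (-0.5000, 0.8660); cell (8,2); t to first gridline: x 1.0200, y 0.7736 (then +2.0000 / +1.1547)
    (8,3) via y @ 0.7736  # hit
  → r_1 = 0.7736
beam 2: φ=-90°, α=165°
  direction (-0.9659, 0.2588); cell (8,2); t to first gridline: x 0.5280, y 2.5887 (then +1.0353 / +3.8637)
    (7,2) via x @ 0.5280
    (6,2) via x @ 1.5633
    (6,3) via y @ 2.5887
    (5,3) via x @ 2.5985
    (4,3) via x @ 3.6338
    (3,3) via x @ 4.6691
    (2,3) via x @ 5.7044
    (2,4) via y @ 6.4524  # hit
  → r_2 = 6.4524
beam 3: φ=-45°, α=210°
  direction (-0.8660, -0.5000); cell (8,2); t to first gridline: x 0.5889, y 0.6600 (then +1.1547 / +2.0000)
    (7,2) via x @ 0.5889
    (7,1) via y @ 0.6600
    (6,1) via x @ 1.7436
    (6,0) via y @ 2.6600  # hit
  → r_3 = 2.6600
beam 4: φ=0°, α=255°
  direction (-0.2588, -0.9659); cell (8,2); t to first gridline: x 1.9705, y 0.3416 (then +3.8637 / +1.0353)
    (8,1) via y @ 0.3416
    (8,0) via y @ 1.3769  # hit
  → r_4 = 1.3769
beam 5: φ=45°, α=300°
  direction (0.5000, -0.8660); cell (8,2); t to first gridline: x 0.9800, y 0.3811 (then +2.0000 / +1.1547)
    (8,1) via y @ 0.3811
    (9,1) via x @ 0.9800  # hit
  → r_5 = 0.9800
beam 6: φ=90°, α=345°
  direction (0.9659, -0.2588); cell (8,2); t to first gridline: x 0.5073, y 1.2750 (then +1.0353 / +3.8637)
    (9,2) via x @ 0.5073  # hit
  → r_6 = 0.5073
beam 7: φ=135°, α=30°
  direction (0.8660, 0.5000); cell (8,2); t to first gridline: x 0.5658, y 1.3400 (then +1.1547 / +2.0000)
    (9,2) via x @ 0.5658  # hit
  → r_7 = 0.5658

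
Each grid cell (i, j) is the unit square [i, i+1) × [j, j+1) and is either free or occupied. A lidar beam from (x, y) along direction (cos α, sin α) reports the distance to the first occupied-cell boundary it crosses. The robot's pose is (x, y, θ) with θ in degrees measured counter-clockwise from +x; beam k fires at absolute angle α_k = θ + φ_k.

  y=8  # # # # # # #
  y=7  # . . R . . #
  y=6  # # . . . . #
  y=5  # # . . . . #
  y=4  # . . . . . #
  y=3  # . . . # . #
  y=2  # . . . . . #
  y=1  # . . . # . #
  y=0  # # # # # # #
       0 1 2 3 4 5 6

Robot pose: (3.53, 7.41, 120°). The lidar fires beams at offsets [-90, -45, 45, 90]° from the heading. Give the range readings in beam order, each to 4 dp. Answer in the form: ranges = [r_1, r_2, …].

beam 1: φ=-90°, α=30°
  d=(0.8660,0.5000)  start (3,7)  tX=0.5427 tY=1.1800  stride 1/|dx|=1.1547 1/|dy|=2.0000
    cross x-line → (4,7), t=0.5427
    cross y-line → (4,8), t=1.1800 (wall)
  → r_1 = 1.1800
beam 2: φ=-45°, α=75°
  d=(0.2588,0.9659)  start (3,7)  tX=1.8159 tY=0.6108  stride 1/|dx|=3.8637 1/|dy|=1.0353
    cross y-line → (3,8), t=0.6108 (wall)
  → r_2 = 0.6108
beam 3: φ=45°, α=165°
  d=(-0.9659,0.2588)  start (3,7)  tX=0.5487 tY=2.2796  stride 1/|dx|=1.0353 1/|dy|=3.8637
    cross x-line → (2,7), t=0.5487
    cross x-line → (1,7), t=1.5840
    cross y-line → (1,8), t=2.2796 (wall)
  → r_3 = 2.2796
beam 4: φ=90°, α=210°
  d=(-0.8660,-0.5000)  start (3,7)  tX=0.6120 tY=0.8200  stride 1/|dx|=1.1547 1/|dy|=2.0000
    cross x-line → (2,7), t=0.6120
    cross y-line → (2,6), t=0.8200
    cross x-line → (1,6), t=1.7667 (wall)
  → r_4 = 1.7667

ranges = [1.1800, 0.6108, 2.2796, 1.7667]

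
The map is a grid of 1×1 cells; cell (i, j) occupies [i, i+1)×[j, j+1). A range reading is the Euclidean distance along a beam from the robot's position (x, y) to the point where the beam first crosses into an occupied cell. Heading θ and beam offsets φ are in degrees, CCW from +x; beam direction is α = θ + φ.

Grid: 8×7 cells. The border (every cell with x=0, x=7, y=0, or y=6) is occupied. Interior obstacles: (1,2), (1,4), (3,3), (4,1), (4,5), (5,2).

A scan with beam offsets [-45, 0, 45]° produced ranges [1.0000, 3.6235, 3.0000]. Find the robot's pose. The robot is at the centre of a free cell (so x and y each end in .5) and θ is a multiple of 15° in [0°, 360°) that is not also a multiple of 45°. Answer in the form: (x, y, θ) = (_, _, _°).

Enumerate (i+0.5, j+0.5, θ) over the 24 free cells and 16 admissible headings. For each, cast all 3 beams and compare to the given ranges.
  (2.5, 4.5, 60°): beam 1 = 1.9319 ≠ 1.0000 ✗
  (1.5, 3.5, 150°): beam 1 = 0.5176 ≠ 1.0000 ✗
  (6.5, 2.5, 240°): beam 1 = 0.5176 ≠ 1.0000 ✗
  (4.5, 3.5, 195°): beam 1 = 0.5774 ≠ 1.0000 ✗
  (6.5, 5.5, 345°): beam 2 = 0.5176 ≠ 3.6235 ✗
  …
  (4.5, 2.5, 165°): r_1=1.0000, r_2=3.6235, r_3=3.0000 — all match ✓
Only this pose fits every beam.

(x, y, θ) = (4.5, 2.5, 165°)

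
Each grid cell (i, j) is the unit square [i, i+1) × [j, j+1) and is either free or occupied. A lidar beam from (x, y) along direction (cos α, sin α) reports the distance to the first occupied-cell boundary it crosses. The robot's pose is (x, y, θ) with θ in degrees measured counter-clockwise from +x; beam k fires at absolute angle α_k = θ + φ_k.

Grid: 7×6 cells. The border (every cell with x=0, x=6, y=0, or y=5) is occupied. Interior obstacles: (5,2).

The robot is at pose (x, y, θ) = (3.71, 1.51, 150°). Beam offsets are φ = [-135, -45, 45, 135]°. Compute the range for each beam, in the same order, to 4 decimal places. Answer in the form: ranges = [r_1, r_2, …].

beam 1: φ=-135°, α=15°
  cosα=0.9659 sinα=0.2588 | (3,1) | tMaxX 0.3002 tMaxY 1.8932 | tΔX 1.0353 tΔY 3.8637
    t=0.3002 [x] (4,1)
    t=1.3355 [x] (5,1)
    t=1.8932 [y] (5,2) — stop
  → r_1 = 1.8932
beam 2: φ=-45°, α=105°
  cosα=-0.2588 sinα=0.9659 | (3,1) | tMaxX 2.7432 tMaxY 0.5073 | tΔX 3.8637 tΔY 1.0353
    t=0.5073 [y] (3,2)
    t=1.5426 [y] (3,3)
    t=2.5778 [y] (3,4)
    t=2.7432 [x] (2,4)
    t=3.6131 [y] (2,5) — stop
  → r_2 = 3.6131
beam 3: φ=45°, α=195°
  cosα=-0.9659 sinα=-0.2588 | (3,1) | tMaxX 0.7350 tMaxY 1.9705 | tΔX 1.0353 tΔY 3.8637
    t=0.7350 [x] (2,1)
    t=1.7703 [x] (1,1)
    t=1.9705 [y] (1,0) — stop
  → r_3 = 1.9705
beam 4: φ=135°, α=285°
  cosα=0.2588 sinα=-0.9659 | (3,1) | tMaxX 1.1205 tMaxY 0.5280 | tΔX 3.8637 tΔY 1.0353
    t=0.5280 [y] (3,0) — stop
  → r_4 = 0.5280

ranges = [1.8932, 3.6131, 1.9705, 0.5280]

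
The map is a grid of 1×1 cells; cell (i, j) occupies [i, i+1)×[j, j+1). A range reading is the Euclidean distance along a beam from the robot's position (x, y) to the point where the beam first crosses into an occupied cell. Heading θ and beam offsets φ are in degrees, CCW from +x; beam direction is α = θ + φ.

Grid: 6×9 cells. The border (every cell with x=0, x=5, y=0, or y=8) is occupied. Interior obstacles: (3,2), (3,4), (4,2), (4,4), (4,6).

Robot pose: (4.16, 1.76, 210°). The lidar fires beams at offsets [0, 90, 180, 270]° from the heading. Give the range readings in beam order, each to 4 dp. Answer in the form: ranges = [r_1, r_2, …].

beam 1: φ=0°, α=210°
  d=(-0.8660,-0.5000)  start (4,1)  tX=0.1848 tY=1.5200  stride 1/|dx|=1.1547 1/|dy|=2.0000
    cross x-line → (3,1), t=0.1848
    cross x-line → (2,1), t=1.3395
    cross y-line → (2,0), t=1.5200 (wall)
  → r_1 = 1.5200
beam 2: φ=90°, α=300°
  d=(0.5000,-0.8660)  start (4,1)  tX=1.6800 tY=0.8776  stride 1/|dx|=2.0000 1/|dy|=1.1547
    cross y-line → (4,0), t=0.8776 (wall)
  → r_2 = 0.8776
beam 3: φ=180°, α=30°
  d=(0.8660,0.5000)  start (4,1)  tX=0.9699 tY=0.4800  stride 1/|dx|=1.1547 1/|dy|=2.0000
    cross y-line → (4,2), t=0.4800 (wall)
  → r_3 = 0.4800
beam 4: φ=270°, α=120°
  d=(-0.5000,0.8660)  start (4,1)  tX=0.3200 tY=0.2771  stride 1/|dx|=2.0000 1/|dy|=1.1547
    cross y-line → (4,2), t=0.2771 (wall)
  → r_4 = 0.2771

ranges = [1.5200, 0.8776, 0.4800, 0.2771]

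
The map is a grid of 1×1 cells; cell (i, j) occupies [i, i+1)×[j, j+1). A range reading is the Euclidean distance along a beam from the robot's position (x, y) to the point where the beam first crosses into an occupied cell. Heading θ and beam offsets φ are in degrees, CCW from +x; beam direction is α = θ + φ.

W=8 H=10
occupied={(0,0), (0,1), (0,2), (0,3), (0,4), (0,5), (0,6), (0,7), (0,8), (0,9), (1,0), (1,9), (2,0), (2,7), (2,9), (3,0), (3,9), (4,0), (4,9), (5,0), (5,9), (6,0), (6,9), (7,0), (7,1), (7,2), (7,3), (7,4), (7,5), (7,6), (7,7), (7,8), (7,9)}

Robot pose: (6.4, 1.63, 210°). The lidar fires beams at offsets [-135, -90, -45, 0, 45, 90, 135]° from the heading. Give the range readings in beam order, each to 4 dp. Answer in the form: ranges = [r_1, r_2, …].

beam 1: φ=-135°, α=75°
  d=(0.2588,0.9659)  start (6,1)  tX=2.3182 tY=0.3831  stride 1/|dx|=3.8637 1/|dy|=1.0353
    cross y-line → (6,2), t=0.3831
    cross y-line → (6,3), t=1.4183
    cross x-line → (7,3), t=2.3182 (wall)
  → r_1 = 2.3182
beam 2: φ=-90°, α=120°
  d=(-0.5000,0.8660)  start (6,1)  tX=0.8000 tY=0.4272  stride 1/|dx|=2.0000 1/|dy|=1.1547
    cross y-line → (6,2), t=0.4272
    cross x-line → (5,2), t=0.8000
    cross y-line → (5,3), t=1.5819
    cross y-line → (5,4), t=2.7366
    cross x-line → (4,4), t=2.8000
    cross y-line → (4,5), t=3.8913
    cross x-line → (3,5), t=4.8000
    cross y-line → (3,6), t=5.0460
    cross y-line → (3,7), t=6.2007
    cross x-line → (2,7), t=6.8000 (wall)
  → r_2 = 6.8000
beam 3: φ=-45°, α=165°
  d=(-0.9659,0.2588)  start (6,1)  tX=0.4141 tY=1.4296  stride 1/|dx|=1.0353 1/|dy|=3.8637
    cross x-line → (5,1), t=0.4141
    cross y-line → (5,2), t=1.4296
    cross x-line → (4,2), t=1.4494
    cross x-line → (3,2), t=2.4847
    cross x-line → (2,2), t=3.5199
    cross x-line → (1,2), t=4.5552
    cross y-line → (1,3), t=5.2933
    cross x-line → (0,3), t=5.5905 (wall)
  → r_3 = 5.5905
beam 4: φ=0°, α=210°
  d=(-0.8660,-0.5000)  start (6,1)  tX=0.4619 tY=1.2600  stride 1/|dx|=1.1547 1/|dy|=2.0000
    cross x-line → (5,1), t=0.4619
    cross y-line → (5,0), t=1.2600 (wall)
  → r_4 = 1.2600
beam 5: φ=45°, α=255°
  d=(-0.2588,-0.9659)  start (6,1)  tX=1.5455 tY=0.6522  stride 1/|dx|=3.8637 1/|dy|=1.0353
    cross y-line → (6,0), t=0.6522 (wall)
  → r_5 = 0.6522
beam 6: φ=90°, α=300°
  d=(0.5000,-0.8660)  start (6,1)  tX=1.2000 tY=0.7275  stride 1/|dx|=2.0000 1/|dy|=1.1547
    cross y-line → (6,0), t=0.7275 (wall)
  → r_6 = 0.7275
beam 7: φ=135°, α=345°
  d=(0.9659,-0.2588)  start (6,1)  tX=0.6212 tY=2.4341  stride 1/|dx|=1.0353 1/|dy|=3.8637
    cross x-line → (7,1), t=0.6212 (wall)
  → r_7 = 0.6212

ranges = [2.3182, 6.8000, 5.5905, 1.2600, 0.6522, 0.7275, 0.6212]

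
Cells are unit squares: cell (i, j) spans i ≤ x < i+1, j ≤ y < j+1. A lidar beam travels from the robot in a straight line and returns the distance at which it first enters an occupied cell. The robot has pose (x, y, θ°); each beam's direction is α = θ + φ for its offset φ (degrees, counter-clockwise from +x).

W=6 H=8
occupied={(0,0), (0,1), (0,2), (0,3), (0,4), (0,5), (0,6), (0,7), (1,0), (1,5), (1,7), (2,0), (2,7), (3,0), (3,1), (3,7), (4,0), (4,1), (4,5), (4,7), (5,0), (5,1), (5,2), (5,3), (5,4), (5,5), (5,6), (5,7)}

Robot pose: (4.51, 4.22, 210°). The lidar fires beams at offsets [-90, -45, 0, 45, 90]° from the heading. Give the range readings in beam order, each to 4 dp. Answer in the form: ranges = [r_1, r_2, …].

beam 1: φ=-90°, α=120°
  dir = (cos 120°, sin 120°) = (-0.5000, 0.8660); from cell (4,4)
  next x-line at t=1.0200, next y-line at t=0.9007; Δt_x=2.0000, Δt_y=1.1547
    y: enter (4,5) at t=0.9007 ← occupied
  → r_1 = 0.9007
beam 2: φ=-45°, α=165°
  dir = (cos 165°, sin 165°) = (-0.9659, 0.2588); from cell (4,4)
  next x-line at t=0.5280, next y-line at t=3.0137; Δt_x=1.0353, Δt_y=3.8637
    x: enter (3,4) at t=0.5280
    x: enter (2,4) at t=1.5633
    x: enter (1,4) at t=2.5985
    y: enter (1,5) at t=3.0137 ← occupied
  → r_2 = 3.0137
beam 3: φ=0°, α=210°
  dir = (cos 210°, sin 210°) = (-0.8660, -0.5000); from cell (4,4)
  next x-line at t=0.5889, next y-line at t=0.4400; Δt_x=1.1547, Δt_y=2.0000
    y: enter (4,3) at t=0.4400
    x: enter (3,3) at t=0.5889
    x: enter (2,3) at t=1.7436
    y: enter (2,2) at t=2.4400
    x: enter (1,2) at t=2.8983
    x: enter (0,2) at t=4.0530 ← occupied
  → r_3 = 4.0530
beam 4: φ=45°, α=255°
  dir = (cos 255°, sin 255°) = (-0.2588, -0.9659); from cell (4,4)
  next x-line at t=1.9705, next y-line at t=0.2278; Δt_x=3.8637, Δt_y=1.0353
    y: enter (4,3) at t=0.2278
    y: enter (4,2) at t=1.2630
    x: enter (3,2) at t=1.9705
    y: enter (3,1) at t=2.2983 ← occupied
  → r_4 = 2.2983
beam 5: φ=90°, α=300°
  dir = (cos 300°, sin 300°) = (0.5000, -0.8660); from cell (4,4)
  next x-line at t=0.9800, next y-line at t=0.2540; Δt_x=2.0000, Δt_y=1.1547
    y: enter (4,3) at t=0.2540
    x: enter (5,3) at t=0.9800 ← occupied
  → r_5 = 0.9800

ranges = [0.9007, 3.0137, 4.0530, 2.2983, 0.9800]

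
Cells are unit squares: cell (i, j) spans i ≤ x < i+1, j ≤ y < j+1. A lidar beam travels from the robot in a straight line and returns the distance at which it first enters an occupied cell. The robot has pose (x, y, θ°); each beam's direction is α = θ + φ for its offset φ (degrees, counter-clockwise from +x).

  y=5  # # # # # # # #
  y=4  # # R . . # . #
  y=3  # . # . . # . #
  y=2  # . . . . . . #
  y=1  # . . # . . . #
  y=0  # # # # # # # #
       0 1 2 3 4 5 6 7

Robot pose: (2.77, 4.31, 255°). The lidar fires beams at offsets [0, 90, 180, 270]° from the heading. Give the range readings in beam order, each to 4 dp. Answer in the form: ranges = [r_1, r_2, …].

ranges = [0.3209, 2.3087, 0.7143, 0.7972]

beam 1: φ=0°, α=255°
  d=(-0.2588,-0.9659)  start (2,4)  tX=2.9751 tY=0.3209  stride 1/|dx|=3.8637 1/|dy|=1.0353
    cross y-line → (2,3), t=0.3209 (wall)
  → r_1 = 0.3209
beam 2: φ=90°, α=345°
  d=(0.9659,-0.2588)  start (2,4)  tX=0.2381 tY=1.1977  stride 1/|dx|=1.0353 1/|dy|=3.8637
    cross x-line → (3,4), t=0.2381
    cross y-line → (3,3), t=1.1977
    cross x-line → (4,3), t=1.2734
    cross x-line → (5,3), t=2.3087 (wall)
  → r_2 = 2.3087
beam 3: φ=180°, α=75°
  d=(0.2588,0.9659)  start (2,4)  tX=0.8887 tY=0.7143  stride 1/|dx|=3.8637 1/|dy|=1.0353
    cross y-line → (2,5), t=0.7143 (wall)
  → r_3 = 0.7143
beam 4: φ=270°, α=165°
  d=(-0.9659,0.2588)  start (2,4)  tX=0.7972 tY=2.6660  stride 1/|dx|=1.0353 1/|dy|=3.8637
    cross x-line → (1,4), t=0.7972 (wall)
  → r_4 = 0.7972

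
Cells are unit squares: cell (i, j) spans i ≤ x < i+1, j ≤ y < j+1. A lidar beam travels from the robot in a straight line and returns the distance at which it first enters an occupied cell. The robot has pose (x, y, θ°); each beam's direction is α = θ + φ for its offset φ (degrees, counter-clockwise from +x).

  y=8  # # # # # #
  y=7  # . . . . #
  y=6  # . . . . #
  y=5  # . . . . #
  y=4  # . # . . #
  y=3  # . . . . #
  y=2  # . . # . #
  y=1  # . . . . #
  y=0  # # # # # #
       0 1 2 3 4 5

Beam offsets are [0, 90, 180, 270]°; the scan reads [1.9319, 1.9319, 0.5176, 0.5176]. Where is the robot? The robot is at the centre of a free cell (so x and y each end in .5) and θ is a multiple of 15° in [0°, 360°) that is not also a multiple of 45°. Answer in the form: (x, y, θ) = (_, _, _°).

(x, y, θ) = (1.5, 1.5, 15°)

Enumerate (i+0.5, j+0.5, θ) over the 26 free cells and 16 admissible headings. For each, cast all 4 beams and compare to the given ranges.
  (4.5, 3.5, 150°): beam 1 = 1.7321 ≠ 1.9319 ✗
  (3.5, 1.5, 345°): beam 1 = 1.5529 ≠ 1.9319 ✗
  (2.5, 3.5, 30°): beam 1 = 2.8868 ≠ 1.9319 ✗
  (3.5, 1.5, 75°): beam 1 = 0.5176 ≠ 1.9319 ✗
  (4.5, 3.5, 330°): beam 1 = 0.5774 ≠ 1.9319 ✗
  …
  (1.5, 1.5, 15°): r_1=1.9319, r_2=1.9319, r_3=0.5176, r_4=0.5176 — all match ✓
Unique over the lattice → pose = (1.5, 1.5, 15°).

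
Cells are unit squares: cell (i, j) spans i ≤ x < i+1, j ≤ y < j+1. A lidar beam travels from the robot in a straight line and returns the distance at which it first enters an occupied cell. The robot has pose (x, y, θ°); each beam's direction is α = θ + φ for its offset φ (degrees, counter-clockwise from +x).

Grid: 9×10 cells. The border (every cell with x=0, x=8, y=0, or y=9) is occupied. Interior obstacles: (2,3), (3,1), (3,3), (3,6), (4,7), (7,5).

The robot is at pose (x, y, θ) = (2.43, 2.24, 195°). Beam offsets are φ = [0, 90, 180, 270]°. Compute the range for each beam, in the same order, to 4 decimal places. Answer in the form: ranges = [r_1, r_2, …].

beam 1: φ=0°, α=195°
  dir = (cos 195°, sin 195°) = (-0.9659, -0.2588); from cell (2,2)
  next x-line at t=0.4452, next y-line at t=0.9273; Δt_x=1.0353, Δt_y=3.8637
    x: enter (1,2) at t=0.4452
    y: enter (1,1) at t=0.9273
    x: enter (0,1) at t=1.4804 ← occupied
  → r_1 = 1.4804
beam 2: φ=90°, α=285°
  dir = (cos 285°, sin 285°) = (0.2588, -0.9659); from cell (2,2)
  next x-line at t=2.2023, next y-line at t=0.2485; Δt_x=3.8637, Δt_y=1.0353
    y: enter (2,1) at t=0.2485
    y: enter (2,0) at t=1.2837 ← occupied
  → r_2 = 1.2837
beam 3: φ=180°, α=15°
  dir = (cos 15°, sin 15°) = (0.9659, 0.2588); from cell (2,2)
  next x-line at t=0.5901, next y-line at t=2.9364; Δt_x=1.0353, Δt_y=3.8637
    x: enter (3,2) at t=0.5901
    x: enter (4,2) at t=1.6254
    x: enter (5,2) at t=2.6607
    y: enter (5,3) at t=2.9364
    x: enter (6,3) at t=3.6959
    x: enter (7,3) at t=4.7312
    x: enter (8,3) at t=5.7665 ← occupied
  → r_3 = 5.7665
beam 4: φ=270°, α=105°
  dir = (cos 105°, sin 105°) = (-0.2588, 0.9659); from cell (2,2)
  next x-line at t=1.6614, next y-line at t=0.7868; Δt_x=3.8637, Δt_y=1.0353
    y: enter (2,3) at t=0.7868 ← occupied
  → r_4 = 0.7868

ranges = [1.4804, 1.2837, 5.7665, 0.7868]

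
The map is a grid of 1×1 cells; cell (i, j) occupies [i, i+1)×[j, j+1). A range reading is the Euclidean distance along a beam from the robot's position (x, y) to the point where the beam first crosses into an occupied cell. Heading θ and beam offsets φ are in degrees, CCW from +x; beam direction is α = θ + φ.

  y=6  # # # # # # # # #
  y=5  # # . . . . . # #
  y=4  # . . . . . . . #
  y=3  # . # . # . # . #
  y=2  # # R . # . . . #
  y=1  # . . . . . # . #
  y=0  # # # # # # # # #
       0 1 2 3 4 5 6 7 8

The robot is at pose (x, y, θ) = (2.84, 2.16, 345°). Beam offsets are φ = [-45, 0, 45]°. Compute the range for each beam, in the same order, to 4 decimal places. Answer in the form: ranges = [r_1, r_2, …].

beam 1: φ=-45°, α=300°
  dir = (cos 300°, sin 300°) = (0.5000, -0.8660); from cell (2,2)
  next x-line at t=0.3200, next y-line at t=0.1848; Δt_x=2.0000, Δt_y=1.1547
    y: enter (2,1) at t=0.1848
    x: enter (3,1) at t=0.3200
    y: enter (3,0) at t=1.3395 ← occupied
  → r_1 = 1.3395
beam 2: φ=0°, α=345°
  dir = (cos 345°, sin 345°) = (0.9659, -0.2588); from cell (2,2)
  next x-line at t=0.1656, next y-line at t=0.6182; Δt_x=1.0353, Δt_y=3.8637
    x: enter (3,2) at t=0.1656
    y: enter (3,1) at t=0.6182
    x: enter (4,1) at t=1.2009
    x: enter (5,1) at t=2.2362
    x: enter (6,1) at t=3.2715 ← occupied
  → r_2 = 3.2715
beam 3: φ=45°, α=30°
  dir = (cos 30°, sin 30°) = (0.8660, 0.5000); from cell (2,2)
  next x-line at t=0.1848, next y-line at t=1.6800; Δt_x=1.1547, Δt_y=2.0000
    x: enter (3,2) at t=0.1848
    x: enter (4,2) at t=1.3395 ← occupied
  → r_3 = 1.3395

ranges = [1.3395, 3.2715, 1.3395]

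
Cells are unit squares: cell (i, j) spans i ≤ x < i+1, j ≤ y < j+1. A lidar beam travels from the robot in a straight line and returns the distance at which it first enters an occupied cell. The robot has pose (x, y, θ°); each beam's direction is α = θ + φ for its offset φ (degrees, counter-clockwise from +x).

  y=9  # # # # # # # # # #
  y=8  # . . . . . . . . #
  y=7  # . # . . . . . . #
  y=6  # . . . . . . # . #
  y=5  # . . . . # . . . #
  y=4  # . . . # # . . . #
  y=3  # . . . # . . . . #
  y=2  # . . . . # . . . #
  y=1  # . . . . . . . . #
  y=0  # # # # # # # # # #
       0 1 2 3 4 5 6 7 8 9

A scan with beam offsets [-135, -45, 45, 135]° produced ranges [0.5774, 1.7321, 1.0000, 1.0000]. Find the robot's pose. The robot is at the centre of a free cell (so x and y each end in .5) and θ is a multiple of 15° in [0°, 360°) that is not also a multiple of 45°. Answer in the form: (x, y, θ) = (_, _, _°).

Candidates: 57 free-cell centres × 16 headings = 912 poses. Raycast each; keep the one whose scan matches to 4 dp.
  (6.5, 6.5, 240°): beam 1 = 2.5882 ≠ 0.5774 ✗
  (3.5, 1.5, 300°): beam 1 = 2.5882 ≠ 0.5774 ✗
  (2.5, 3.5, 240°): beam 1 = 5.6940 ≠ 0.5774 ✗
  (2.5, 1.5, 120°): beam 1 = 1.9319 ≠ 0.5774 ✗
  (6.5, 2.5, 345°): beam 3 = 2.8868 ≠ 1.0000 ✗
  …
  (8.5, 7.5, 165°): r_1=0.5774, r_2=1.7321, r_3=1.0000, r_4=1.0000 — all match ✓
Only this pose fits every beam.

(x, y, θ) = (8.5, 7.5, 165°)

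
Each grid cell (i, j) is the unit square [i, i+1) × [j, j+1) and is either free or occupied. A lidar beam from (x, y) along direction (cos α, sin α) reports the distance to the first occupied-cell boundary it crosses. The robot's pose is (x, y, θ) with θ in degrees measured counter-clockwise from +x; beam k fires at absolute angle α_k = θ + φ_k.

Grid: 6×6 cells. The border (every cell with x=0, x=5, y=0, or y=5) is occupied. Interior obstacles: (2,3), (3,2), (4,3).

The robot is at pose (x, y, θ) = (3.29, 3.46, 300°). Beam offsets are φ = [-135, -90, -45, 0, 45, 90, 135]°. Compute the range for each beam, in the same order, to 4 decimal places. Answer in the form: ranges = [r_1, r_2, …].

beam 1: φ=-135°, α=165°
  cosα=-0.9659 sinα=0.2588 | (3,3) | tMaxX 0.3002 tMaxY 2.0864 | tΔX 1.0353 tΔY 3.8637
    t=0.3002 [x] (2,3) — stop
  → r_1 = 0.3002
beam 2: φ=-90°, α=210°
  cosα=-0.8660 sinα=-0.5000 | (3,3) | tMaxX 0.3349 tMaxY 0.9200 | tΔX 1.1547 tΔY 2.0000
    t=0.3349 [x] (2,3) — stop
  → r_2 = 0.3349
beam 3: φ=-45°, α=255°
  cosα=-0.2588 sinα=-0.9659 | (3,3) | tMaxX 1.1205 tMaxY 0.4762 | tΔX 3.8637 tΔY 1.0353
    t=0.4762 [y] (3,2) — stop
  → r_3 = 0.4762
beam 4: φ=0°, α=300°
  cosα=0.5000 sinα=-0.8660 | (3,3) | tMaxX 1.4200 tMaxY 0.5312 | tΔX 2.0000 tΔY 1.1547
    t=0.5312 [y] (3,2) — stop
  → r_4 = 0.5312
beam 5: φ=45°, α=345°
  cosα=0.9659 sinα=-0.2588 | (3,3) | tMaxX 0.7350 tMaxY 1.7773 | tΔX 1.0353 tΔY 3.8637
    t=0.7350 [x] (4,3) — stop
  → r_5 = 0.7350
beam 6: φ=90°, α=30°
  cosα=0.8660 sinα=0.5000 | (3,3) | tMaxX 0.8198 tMaxY 1.0800 | tΔX 1.1547 tΔY 2.0000
    t=0.8198 [x] (4,3) — stop
  → r_6 = 0.8198
beam 7: φ=135°, α=75°
  cosα=0.2588 sinα=0.9659 | (3,3) | tMaxX 2.7432 tMaxY 0.5590 | tΔX 3.8637 tΔY 1.0353
    t=0.5590 [y] (3,4)
    t=1.5943 [y] (3,5) — stop
  → r_7 = 1.5943

ranges = [0.3002, 0.3349, 0.4762, 0.5312, 0.7350, 0.8198, 1.5943]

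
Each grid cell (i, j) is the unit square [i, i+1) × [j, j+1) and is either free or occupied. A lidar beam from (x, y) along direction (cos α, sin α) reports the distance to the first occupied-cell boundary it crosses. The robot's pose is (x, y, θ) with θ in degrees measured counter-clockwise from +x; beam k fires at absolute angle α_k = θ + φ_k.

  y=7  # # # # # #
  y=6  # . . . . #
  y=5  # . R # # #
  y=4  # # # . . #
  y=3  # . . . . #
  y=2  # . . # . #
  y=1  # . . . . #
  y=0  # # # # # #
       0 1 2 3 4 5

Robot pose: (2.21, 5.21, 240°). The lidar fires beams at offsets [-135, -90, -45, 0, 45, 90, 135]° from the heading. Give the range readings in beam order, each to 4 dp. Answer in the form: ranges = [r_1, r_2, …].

beam 1: φ=-135°, α=105°
  d=(-0.2588,0.9659)  start (2,5)  tX=0.8114 tY=0.8179  stride 1/|dx|=3.8637 1/|dy|=1.0353
    cross x-line → (1,5), t=0.8114
    cross y-line → (1,6), t=0.8179
    cross y-line → (1,7), t=1.8531 (wall)
  → r_1 = 1.8531
beam 2: φ=-90°, α=150°
  d=(-0.8660,0.5000)  start (2,5)  tX=0.2425 tY=1.5800  stride 1/|dx|=1.1547 1/|dy|=2.0000
    cross x-line → (1,5), t=0.2425
    cross x-line → (0,5), t=1.3972 (wall)
  → r_2 = 1.3972
beam 3: φ=-45°, α=195°
  d=(-0.9659,-0.2588)  start (2,5)  tX=0.2174 tY=0.8114  stride 1/|dx|=1.0353 1/|dy|=3.8637
    cross x-line → (1,5), t=0.2174
    cross y-line → (1,4), t=0.8114 (wall)
  → r_3 = 0.8114
beam 4: φ=0°, α=240°
  d=(-0.5000,-0.8660)  start (2,5)  tX=0.4200 tY=0.2425  stride 1/|dx|=2.0000 1/|dy|=1.1547
    cross y-line → (2,4), t=0.2425 (wall)
  → r_4 = 0.2425
beam 5: φ=45°, α=285°
  d=(0.2588,-0.9659)  start (2,5)  tX=3.0523 tY=0.2174  stride 1/|dx|=3.8637 1/|dy|=1.0353
    cross y-line → (2,4), t=0.2174 (wall)
  → r_5 = 0.2174
beam 6: φ=90°, α=330°
  d=(0.8660,-0.5000)  start (2,5)  tX=0.9122 tY=0.4200  stride 1/|dx|=1.1547 1/|dy|=2.0000
    cross y-line → (2,4), t=0.4200 (wall)
  → r_6 = 0.4200
beam 7: φ=135°, α=15°
  d=(0.9659,0.2588)  start (2,5)  tX=0.8179 tY=3.0523  stride 1/|dx|=1.0353 1/|dy|=3.8637
    cross x-line → (3,5), t=0.8179 (wall)
  → r_7 = 0.8179

ranges = [1.8531, 1.3972, 0.8114, 0.2425, 0.2174, 0.4200, 0.8179]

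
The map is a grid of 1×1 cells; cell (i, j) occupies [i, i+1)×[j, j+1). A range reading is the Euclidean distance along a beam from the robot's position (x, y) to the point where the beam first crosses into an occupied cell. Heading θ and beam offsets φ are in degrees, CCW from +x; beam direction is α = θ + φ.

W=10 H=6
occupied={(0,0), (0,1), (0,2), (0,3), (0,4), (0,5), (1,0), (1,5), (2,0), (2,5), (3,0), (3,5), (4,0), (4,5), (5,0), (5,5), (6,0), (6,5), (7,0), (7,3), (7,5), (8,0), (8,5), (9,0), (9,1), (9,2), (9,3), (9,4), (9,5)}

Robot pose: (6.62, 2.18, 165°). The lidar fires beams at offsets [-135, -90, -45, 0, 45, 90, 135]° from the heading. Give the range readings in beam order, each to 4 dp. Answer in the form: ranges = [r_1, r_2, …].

ranges = [2.7482, 1.4682, 3.2563, 5.8183, 2.3600, 1.2216, 1.3625]

beam 1: φ=-135°, α=30°
  dir = (cos 30°, sin 30°) = (0.8660, 0.5000); from cell (6,2)
  next x-line at t=0.4388, next y-line at t=1.6400; Δt_x=1.1547, Δt_y=2.0000
    x: enter (7,2) at t=0.4388
    x: enter (8,2) at t=1.5935
    y: enter (8,3) at t=1.6400
    x: enter (9,3) at t=2.7482 ← occupied
  → r_1 = 2.7482
beam 2: φ=-90°, α=75°
  dir = (cos 75°, sin 75°) = (0.2588, 0.9659); from cell (6,2)
  next x-line at t=1.4682, next y-line at t=0.8489; Δt_x=3.8637, Δt_y=1.0353
    y: enter (6,3) at t=0.8489
    x: enter (7,3) at t=1.4682 ← occupied
  → r_2 = 1.4682
beam 3: φ=-45°, α=120°
  dir = (cos 120°, sin 120°) = (-0.5000, 0.8660); from cell (6,2)
  next x-line at t=1.2400, next y-line at t=0.9469; Δt_x=2.0000, Δt_y=1.1547
    y: enter (6,3) at t=0.9469
    x: enter (5,3) at t=1.2400
    y: enter (5,4) at t=2.1016
    x: enter (4,4) at t=3.2400
    y: enter (4,5) at t=3.2563 ← occupied
  → r_3 = 3.2563
beam 4: φ=0°, α=165°
  dir = (cos 165°, sin 165°) = (-0.9659, 0.2588); from cell (6,2)
  next x-line at t=0.6419, next y-line at t=3.1682; Δt_x=1.0353, Δt_y=3.8637
    x: enter (5,2) at t=0.6419
    x: enter (4,2) at t=1.6771
    x: enter (3,2) at t=2.7124
    y: enter (3,3) at t=3.1682
    x: enter (2,3) at t=3.7477
    x: enter (1,3) at t=4.7830
    x: enter (0,3) at t=5.8183 ← occupied
  → r_4 = 5.8183
beam 5: φ=45°, α=210°
  dir = (cos 210°, sin 210°) = (-0.8660, -0.5000); from cell (6,2)
  next x-line at t=0.7159, next y-line at t=0.3600; Δt_x=1.1547, Δt_y=2.0000
    y: enter (6,1) at t=0.3600
    x: enter (5,1) at t=0.7159
    x: enter (4,1) at t=1.8706
    y: enter (4,0) at t=2.3600 ← occupied
  → r_5 = 2.3600
beam 6: φ=90°, α=255°
  dir = (cos 255°, sin 255°) = (-0.2588, -0.9659); from cell (6,2)
  next x-line at t=2.3955, next y-line at t=0.1863; Δt_x=3.8637, Δt_y=1.0353
    y: enter (6,1) at t=0.1863
    y: enter (6,0) at t=1.2216 ← occupied
  → r_6 = 1.2216
beam 7: φ=135°, α=300°
  dir = (cos 300°, sin 300°) = (0.5000, -0.8660); from cell (6,2)
  next x-line at t=0.7600, next y-line at t=0.2078; Δt_x=2.0000, Δt_y=1.1547
    y: enter (6,1) at t=0.2078
    x: enter (7,1) at t=0.7600
    y: enter (7,0) at t=1.3625 ← occupied
  → r_7 = 1.3625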